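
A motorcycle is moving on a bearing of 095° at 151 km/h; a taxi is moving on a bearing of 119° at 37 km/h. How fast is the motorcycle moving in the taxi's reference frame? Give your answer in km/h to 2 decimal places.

118.16 km/h

Taking east as x and north as y: motorcycle velocity = (150.425, -13.161) km/h; taxi velocity = (32.361, -17.938) km/h.
Velocity of motorcycle relative to taxi = (150.425, -13.161) − (32.361, -17.938) = (118.064, 4.777) km/h.
Magnitude = |(118.064, 4.777)| = 118.161 km/h.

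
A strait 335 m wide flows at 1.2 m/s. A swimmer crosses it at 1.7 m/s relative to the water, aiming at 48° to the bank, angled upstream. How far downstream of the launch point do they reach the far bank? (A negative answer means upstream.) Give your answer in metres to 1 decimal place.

16.6 m

Perpendicular speed = 1.263 m/s; crossing time = 335 / 1.263 = 265.169 s.
Net downstream speed = 0.062 m/s.
Drift = 0.062 × 265.169 = 16.567 m (downstream).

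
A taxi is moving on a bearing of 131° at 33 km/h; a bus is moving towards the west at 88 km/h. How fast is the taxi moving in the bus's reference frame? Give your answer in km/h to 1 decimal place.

115.0 km/h

Taking east as x and north as y: taxi velocity = (24.905, -21.650) km/h; bus velocity = (-88.000, 0.000) km/h.
Velocity of taxi relative to bus = (24.905, -21.650) − (-88.000, 0.000) = (112.905, -21.650) km/h.
Magnitude = |(112.905, -21.650)| = 114.962 km/h.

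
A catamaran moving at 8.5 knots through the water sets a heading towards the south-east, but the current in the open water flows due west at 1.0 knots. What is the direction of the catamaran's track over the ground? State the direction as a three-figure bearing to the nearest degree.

140°

Taking east as x and north as y: velocity relative to the water = (6.010, -6.010) knots; the water relative to ground = (-1.000, 0.000) knots.
Velocity relative to ground = (6.010, -6.010) + (-1.000, 0.000) = (5.010, -6.010) knots.
Bearing = atan2(5.01, -6.01) = 140.18° clockwise from north.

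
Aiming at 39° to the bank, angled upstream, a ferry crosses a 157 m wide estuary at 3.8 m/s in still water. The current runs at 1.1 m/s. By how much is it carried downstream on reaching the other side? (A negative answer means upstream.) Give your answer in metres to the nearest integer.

-122 m

Perpendicular speed = 2.391 m/s; crossing time = 157 / 2.391 = 65.651 s.
Net downstream speed = -1.853 m/s.
Drift = -1.853 × 65.651 = -121.662 m (upstream).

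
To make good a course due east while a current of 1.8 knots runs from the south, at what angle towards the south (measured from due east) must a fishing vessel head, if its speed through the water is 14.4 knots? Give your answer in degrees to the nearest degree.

7°

The current pushes perpendicular to the desired track; the heading must have a component into the current equal to 1.8 knots: 14.4 sin θ = 1.8.
sin θ = 0.1250, so θ = 7.181°.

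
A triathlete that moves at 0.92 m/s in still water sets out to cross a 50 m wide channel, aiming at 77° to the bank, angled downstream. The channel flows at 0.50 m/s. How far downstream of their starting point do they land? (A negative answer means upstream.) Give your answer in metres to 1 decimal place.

39.4 m

Perpendicular speed = 0.896 m/s; crossing time = 50 / 0.896 = 55.777 s.
Net downstream speed = 0.707 m/s.
Drift = 0.707 × 55.777 = 39.432 m (downstream).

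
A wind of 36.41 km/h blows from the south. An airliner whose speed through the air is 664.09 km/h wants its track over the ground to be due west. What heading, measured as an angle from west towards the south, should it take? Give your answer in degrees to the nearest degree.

The wind pushes perpendicular to the desired track; the heading must have a component into the wind equal to 36.41 km/h: 664.09 sin θ = 36.41.
sin θ = 0.0548, so θ = 3.143°.

3°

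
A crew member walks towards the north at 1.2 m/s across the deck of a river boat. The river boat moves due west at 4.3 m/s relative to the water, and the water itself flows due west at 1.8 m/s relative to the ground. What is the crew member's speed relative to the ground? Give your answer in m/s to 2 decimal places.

6.22 m/s

In east/north components (m/s): crew member relative to river boat = (0.000, 1.200); river boat relative to water = (-4.300, 0.000); water relative to ground = (-1.800, 0.000).
Sum = (-6.100, 1.200) m/s.
Speed = |(-6.100, 1.200)| = 6.217 m/s.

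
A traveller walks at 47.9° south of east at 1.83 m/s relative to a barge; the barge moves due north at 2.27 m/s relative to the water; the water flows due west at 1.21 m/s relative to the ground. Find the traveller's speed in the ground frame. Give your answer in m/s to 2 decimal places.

In east/north components (m/s): traveller relative to barge = (1.227, -1.358); barge relative to water = (0.000, 2.270); water relative to ground = (-1.210, 0.000).
Sum = (0.017, 0.912) m/s.
Speed = |(0.017, 0.912)| = 0.912 m/s.

0.91 m/s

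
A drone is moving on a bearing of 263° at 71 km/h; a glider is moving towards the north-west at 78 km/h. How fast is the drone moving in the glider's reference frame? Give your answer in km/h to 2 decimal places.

65.62 km/h

Taking east as x and north as y: drone velocity = (-70.471, -8.653) km/h; glider velocity = (-55.154, 55.154) km/h.
Velocity of drone relative to glider = (-70.471, -8.653) − (-55.154, 55.154) = (-15.316, -63.807) km/h.
Magnitude = |(-15.316, -63.807)| = 65.620 km/h.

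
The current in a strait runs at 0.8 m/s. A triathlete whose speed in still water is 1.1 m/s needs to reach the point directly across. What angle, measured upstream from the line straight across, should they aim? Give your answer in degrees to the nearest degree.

47°

To cancel the current, the upstream component of the triathlete's velocity must equal the flow: 1.1 sin θ = 0.8.
sin θ = 0.8 / 1.1 = 0.7273.
θ = arcsin(0.7273) = 46.658°.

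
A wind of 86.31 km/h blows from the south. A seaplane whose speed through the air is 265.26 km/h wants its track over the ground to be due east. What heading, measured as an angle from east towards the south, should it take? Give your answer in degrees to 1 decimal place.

19.0°

The wind pushes perpendicular to the desired track; the heading must have a component into the wind equal to 86.31 km/h: 265.26 sin θ = 86.31.
sin θ = 0.3254, so θ = 18.989°.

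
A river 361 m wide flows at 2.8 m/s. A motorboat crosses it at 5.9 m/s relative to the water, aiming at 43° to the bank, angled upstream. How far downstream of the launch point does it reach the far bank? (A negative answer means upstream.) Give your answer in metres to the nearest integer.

Perpendicular speed = 4.024 m/s; crossing time = 361 / 4.024 = 89.716 s.
Net downstream speed = -1.515 m/s.
Drift = -1.515 × 89.716 = -135.919 m (upstream).

-136 m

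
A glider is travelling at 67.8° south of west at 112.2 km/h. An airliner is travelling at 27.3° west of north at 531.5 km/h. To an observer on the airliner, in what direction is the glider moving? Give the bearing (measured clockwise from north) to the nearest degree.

Taking east as x and north as y: glider velocity = (-42.394, -103.883) km/h; airliner velocity = (-243.772, 472.300) km/h.
Velocity of glider relative to airliner = (-42.394, -103.883) − (-243.772, 472.300) = (201.379, -576.183) km/h.
Bearing = atan2(201.38, -576.18) = 160.74° clockwise from north.

161°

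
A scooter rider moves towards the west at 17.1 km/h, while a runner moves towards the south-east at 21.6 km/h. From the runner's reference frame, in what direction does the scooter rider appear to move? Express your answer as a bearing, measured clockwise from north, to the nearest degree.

Taking east as x and north as y: scooter rider velocity = (-17.100, 0.000) km/h; runner velocity = (15.274, -15.274) km/h.
Velocity of scooter rider relative to runner = (-17.100, 0.000) − (15.274, -15.274) = (-32.374, 15.274) km/h.
Bearing = atan2(-32.37, 15.27) = 295.26° clockwise from north.

295°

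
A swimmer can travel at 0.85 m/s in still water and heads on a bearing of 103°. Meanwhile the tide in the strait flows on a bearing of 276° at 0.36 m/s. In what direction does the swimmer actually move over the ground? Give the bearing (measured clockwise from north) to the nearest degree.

Taking east as x and north as y: velocity relative to the water = (0.828, -0.191) m/s; the water relative to ground = (-0.358, 0.038) m/s.
Velocity relative to ground = (0.828, -0.191) + (-0.358, 0.038) = (0.470, -0.154) m/s.
Bearing = atan2(0.47, -0.15) = 108.09° clockwise from north.

108°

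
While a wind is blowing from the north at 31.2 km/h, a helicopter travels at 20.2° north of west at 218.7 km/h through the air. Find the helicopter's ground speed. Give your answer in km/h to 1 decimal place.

210.0 km/h

Taking east as x and north as y: velocity relative to the air = (-205.248, 75.517) km/h; the air relative to ground = (0.000, -31.200) km/h.
Velocity relative to ground = (-205.248, 75.517) + (0.000, -31.200) = (-205.248, 44.317) km/h.
Speed = |(-205.248, 44.317)| = 209.978 km/h.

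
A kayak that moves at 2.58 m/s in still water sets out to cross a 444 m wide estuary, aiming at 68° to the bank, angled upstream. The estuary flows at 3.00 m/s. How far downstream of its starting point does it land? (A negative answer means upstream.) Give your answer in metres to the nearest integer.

Perpendicular speed = 2.392 m/s; crossing time = 444 / 2.392 = 185.608 s.
Net downstream speed = 2.034 m/s.
Drift = 2.034 × 185.608 = 377.437 m (downstream).

377 m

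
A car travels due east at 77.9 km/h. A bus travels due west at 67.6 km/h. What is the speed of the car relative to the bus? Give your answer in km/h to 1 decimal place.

Taking east as x and north as y: car velocity = (77.900, 0.000) km/h; bus velocity = (-67.600, 0.000) km/h.
Velocity of car relative to bus = (77.900, 0.000) − (-67.600, 0.000) = (145.500, 0.000) km/h.
Magnitude = |(145.500, 0.000)| = 145.500 km/h.

145.5 km/h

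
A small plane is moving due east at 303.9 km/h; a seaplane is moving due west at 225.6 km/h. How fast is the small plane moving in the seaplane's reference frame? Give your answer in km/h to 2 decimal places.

Taking east as x and north as y: small plane velocity = (303.900, 0.000) km/h; seaplane velocity = (-225.600, 0.000) km/h.
Velocity of small plane relative to seaplane = (303.900, 0.000) − (-225.600, 0.000) = (529.500, 0.000) km/h.
Magnitude = |(529.500, 0.000)| = 529.500 km/h.

529.50 km/h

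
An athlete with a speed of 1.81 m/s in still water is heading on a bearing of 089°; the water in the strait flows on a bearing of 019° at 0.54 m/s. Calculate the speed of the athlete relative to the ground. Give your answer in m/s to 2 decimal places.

Taking east as x and north as y: velocity relative to the water = (1.810, 0.032) m/s; the water relative to ground = (0.176, 0.511) m/s.
Velocity relative to ground = (1.810, 0.032) + (0.176, 0.511) = (1.986, 0.542) m/s.
Speed = |(1.986, 0.542)| = 2.058 m/s.

2.06 m/s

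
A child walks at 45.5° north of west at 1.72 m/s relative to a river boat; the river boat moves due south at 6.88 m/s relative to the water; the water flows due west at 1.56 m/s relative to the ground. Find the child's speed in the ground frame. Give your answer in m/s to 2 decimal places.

In east/north components (m/s): child relative to river boat = (-1.206, 1.227); river boat relative to water = (0.000, -6.880); water relative to ground = (-1.560, 0.000).
Sum = (-2.766, -5.653) m/s.
Speed = |(-2.766, -5.653)| = 6.293 m/s.

6.29 m/s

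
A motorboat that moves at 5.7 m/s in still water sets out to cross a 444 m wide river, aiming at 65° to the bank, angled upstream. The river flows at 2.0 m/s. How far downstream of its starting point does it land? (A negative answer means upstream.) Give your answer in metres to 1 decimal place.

-35.1 m

Perpendicular speed = 5.166 m/s; crossing time = 444 / 5.166 = 85.947 s.
Net downstream speed = -0.409 m/s.
Drift = -0.409 × 85.947 = -35.146 m (upstream).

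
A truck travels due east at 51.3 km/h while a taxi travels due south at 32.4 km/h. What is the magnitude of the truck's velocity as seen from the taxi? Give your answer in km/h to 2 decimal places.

Taking east as x and north as y: truck velocity = (51.300, 0.000) km/h; taxi velocity = (0.000, -32.400) km/h.
Velocity of truck relative to taxi = (51.300, 0.000) − (0.000, -32.400) = (51.300, 32.400) km/h.
Magnitude = |(51.300, 32.400)| = 60.675 km/h.

60.67 km/h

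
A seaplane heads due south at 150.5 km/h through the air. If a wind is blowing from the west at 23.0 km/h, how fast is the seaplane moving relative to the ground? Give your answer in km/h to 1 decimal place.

152.2 km/h

Taking east as x and north as y: velocity relative to the air = (0.000, -150.500) km/h; the air relative to ground = (23.000, 0.000) km/h.
Velocity relative to ground = (0.000, -150.500) + (23.000, 0.000) = (23.000, -150.500) km/h.
Speed = |(23.000, -150.500)| = 152.247 km/h.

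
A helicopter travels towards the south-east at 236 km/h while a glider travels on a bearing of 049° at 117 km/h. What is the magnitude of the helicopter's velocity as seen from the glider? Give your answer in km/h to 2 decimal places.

Taking east as x and north as y: helicopter velocity = (166.877, -166.877) km/h; glider velocity = (88.301, 76.759) km/h.
Velocity of helicopter relative to glider = (166.877, -166.877) − (88.301, 76.759) = (78.576, -243.636) km/h.
Magnitude = |(78.576, -243.636)| = 255.994 km/h.

255.99 km/h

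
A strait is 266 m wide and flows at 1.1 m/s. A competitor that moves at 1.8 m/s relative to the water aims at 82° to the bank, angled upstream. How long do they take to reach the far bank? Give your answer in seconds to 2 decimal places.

149.23 s

The component of the competitor's velocity perpendicular to the bank is 1.8 × sin 82° = 1.782 m/s.
Only the cross-stream component determines the crossing time; the current contributes nothing perpendicular to the bank.
Time = 266 / 1.782 = 149.230 s.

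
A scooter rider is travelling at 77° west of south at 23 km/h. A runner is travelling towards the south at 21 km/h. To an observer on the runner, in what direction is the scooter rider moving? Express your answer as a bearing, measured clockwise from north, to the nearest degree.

305°

Taking east as x and north as y: scooter rider velocity = (-22.411, -5.174) km/h; runner velocity = (0.000, -21.000) km/h.
Velocity of scooter rider relative to runner = (-22.411, -5.174) − (0.000, -21.000) = (-22.411, 15.826) km/h.
Bearing = atan2(-22.41, 15.83) = 305.23° clockwise from north.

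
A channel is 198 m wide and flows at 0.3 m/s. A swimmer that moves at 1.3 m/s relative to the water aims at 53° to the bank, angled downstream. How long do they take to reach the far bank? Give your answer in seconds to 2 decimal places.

The component of the swimmer's velocity perpendicular to the bank is 1.3 × sin 53° = 1.038 m/s.
The flow acts along the bank and has no component across it.
Time = 198 / 1.038 = 190.710 s.

190.71 s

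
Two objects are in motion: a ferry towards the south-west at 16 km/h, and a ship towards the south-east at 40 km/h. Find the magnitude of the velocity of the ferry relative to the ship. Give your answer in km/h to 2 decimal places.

43.08 km/h

Taking east as x and north as y: ferry velocity = (-11.314, -11.314) km/h; ship velocity = (28.284, -28.284) km/h.
Velocity of ferry relative to ship = (-11.314, -11.314) − (28.284, -28.284) = (-39.598, 16.971) km/h.
Magnitude = |(-39.598, 16.971)| = 43.081 km/h.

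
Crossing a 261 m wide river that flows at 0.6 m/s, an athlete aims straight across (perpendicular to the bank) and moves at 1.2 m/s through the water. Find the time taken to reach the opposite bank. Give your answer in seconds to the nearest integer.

218 s

The component of the athlete's velocity perpendicular to the bank is 1.2 m/s.
The flow acts along the bank and has no component across it.
Time = 261 / 1.200 = 217.500 s.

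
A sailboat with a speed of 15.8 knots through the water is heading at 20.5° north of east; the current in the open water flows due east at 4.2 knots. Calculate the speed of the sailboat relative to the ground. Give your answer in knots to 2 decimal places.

Taking east as x and north as y: velocity relative to the water = (14.799, 5.533) knots; the water relative to ground = (4.200, 0.000) knots.
Velocity relative to ground = (14.799, 5.533) + (4.200, 0.000) = (18.999, 5.533) knots.
Speed = |(18.999, 5.533)| = 19.789 knots.

19.79 knots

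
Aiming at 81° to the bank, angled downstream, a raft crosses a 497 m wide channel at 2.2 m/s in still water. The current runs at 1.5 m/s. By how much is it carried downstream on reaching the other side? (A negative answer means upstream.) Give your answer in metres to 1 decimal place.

Perpendicular speed = 2.173 m/s; crossing time = 497 / 2.173 = 228.725 s.
Net downstream speed = 1.844 m/s.
Drift = 1.844 × 228.725 = 421.805 m (downstream).

421.8 m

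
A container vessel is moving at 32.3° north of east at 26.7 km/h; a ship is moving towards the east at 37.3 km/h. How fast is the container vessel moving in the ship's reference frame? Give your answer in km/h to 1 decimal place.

20.5 km/h

Taking east as x and north as y: container vessel velocity = (22.568, 14.267) km/h; ship velocity = (37.300, 0.000) km/h.
Velocity of container vessel relative to ship = (22.568, 14.267) − (37.300, 0.000) = (-14.732, 14.267) km/h.
Magnitude = |(-14.732, 14.267)| = 20.508 km/h.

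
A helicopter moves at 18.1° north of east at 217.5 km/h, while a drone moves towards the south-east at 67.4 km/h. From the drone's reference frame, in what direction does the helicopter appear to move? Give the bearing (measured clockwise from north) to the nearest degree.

054°

Taking east as x and north as y: helicopter velocity = (206.737, 67.572) km/h; drone velocity = (47.659, -47.659) km/h.
Velocity of helicopter relative to drone = (206.737, 67.572) − (47.659, -47.659) = (159.078, 115.231) km/h.
Bearing = atan2(159.08, 115.23) = 54.08° clockwise from north.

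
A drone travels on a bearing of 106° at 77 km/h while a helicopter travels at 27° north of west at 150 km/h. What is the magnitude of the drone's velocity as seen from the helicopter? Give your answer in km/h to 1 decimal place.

226.1 km/h

Taking east as x and north as y: drone velocity = (74.017, -21.224) km/h; helicopter velocity = (-133.651, 68.099) km/h.
Velocity of drone relative to helicopter = (74.017, -21.224) − (-133.651, 68.099) = (207.668, -89.323) km/h.
Magnitude = |(207.668, -89.323)| = 226.063 km/h.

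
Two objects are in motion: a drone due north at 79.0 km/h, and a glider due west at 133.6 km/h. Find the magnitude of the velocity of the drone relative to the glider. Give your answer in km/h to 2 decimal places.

155.21 km/h

Taking east as x and north as y: drone velocity = (0.000, 79.000) km/h; glider velocity = (-133.600, 0.000) km/h.
Velocity of drone relative to glider = (0.000, 79.000) − (-133.600, 0.000) = (133.600, 79.000) km/h.
Magnitude = |(133.600, 79.000)| = 155.209 km/h.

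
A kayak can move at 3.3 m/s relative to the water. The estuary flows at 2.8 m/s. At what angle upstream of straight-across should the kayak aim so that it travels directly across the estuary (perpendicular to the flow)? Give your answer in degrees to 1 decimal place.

To cancel the current, the upstream component of the kayak's velocity must equal the flow: 3.3 sin θ = 2.8.
sin θ = 2.8 / 3.3 = 0.8485.
θ = arcsin(0.8485) = 58.047°.

58.0°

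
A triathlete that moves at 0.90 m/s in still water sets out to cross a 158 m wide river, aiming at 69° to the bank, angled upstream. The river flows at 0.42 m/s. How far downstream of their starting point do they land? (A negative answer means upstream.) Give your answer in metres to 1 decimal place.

Perpendicular speed = 0.840 m/s; crossing time = 158 / 0.840 = 188.045 s.
Net downstream speed = 0.097 m/s.
Drift = 0.097 × 188.045 = 18.329 m (downstream).

18.3 m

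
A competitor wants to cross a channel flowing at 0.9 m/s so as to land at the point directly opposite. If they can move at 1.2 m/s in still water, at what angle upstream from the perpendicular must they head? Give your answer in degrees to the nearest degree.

49°

To cancel the current, the upstream component of the competitor's velocity must equal the flow: 1.2 sin θ = 0.9.
sin θ = 0.9 / 1.2 = 0.7500.
θ = arcsin(0.7500) = 48.590°.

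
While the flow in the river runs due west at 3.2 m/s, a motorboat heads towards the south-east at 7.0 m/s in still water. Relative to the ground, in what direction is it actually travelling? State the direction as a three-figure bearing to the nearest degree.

Taking east as x and north as y: velocity relative to the water = (4.950, -4.950) m/s; the water relative to ground = (-3.200, 0.000) m/s.
Velocity relative to ground = (4.950, -4.950) + (-3.200, 0.000) = (1.750, -4.950) m/s.
Bearing = atan2(1.75, -4.95) = 160.53° clockwise from north.

161°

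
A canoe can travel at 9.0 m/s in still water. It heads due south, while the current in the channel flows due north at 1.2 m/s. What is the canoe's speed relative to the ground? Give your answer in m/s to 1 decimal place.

7.8 m/s

Taking east as x and north as y: velocity relative to the water = (0.000, -9.000) m/s; the water relative to ground = (0.000, 1.200) m/s.
Velocity relative to ground = (0.000, -9.000) + (0.000, 1.200) = (0.000, -7.800) m/s.
Speed = |(0.000, -7.800)| = 7.800 m/s.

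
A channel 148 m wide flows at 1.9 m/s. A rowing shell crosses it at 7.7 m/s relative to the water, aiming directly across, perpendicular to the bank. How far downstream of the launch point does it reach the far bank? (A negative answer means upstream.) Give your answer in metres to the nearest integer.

37 m

Perpendicular speed = 7.700 m/s; crossing time = 148 / 7.700 = 19.221 s.
Net downstream speed = 1.900 m/s.
Drift = 1.900 × 19.221 = 36.519 m (downstream).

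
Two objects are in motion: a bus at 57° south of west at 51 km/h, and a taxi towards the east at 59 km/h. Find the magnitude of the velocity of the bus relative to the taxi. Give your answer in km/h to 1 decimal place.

96.7 km/h

Taking east as x and north as y: bus velocity = (-27.777, -42.772) km/h; taxi velocity = (59.000, 0.000) km/h.
Velocity of bus relative to taxi = (-27.777, -42.772) − (59.000, 0.000) = (-86.777, -42.772) km/h.
Magnitude = |(-86.777, -42.772)| = 96.745 km/h.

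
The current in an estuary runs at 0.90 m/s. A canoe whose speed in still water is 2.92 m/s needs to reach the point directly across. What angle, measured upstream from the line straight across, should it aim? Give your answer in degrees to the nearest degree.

To cancel the current, the upstream component of the canoe's velocity must equal the flow: 2.92 sin θ = 0.90.
sin θ = 0.90 / 2.92 = 0.3082.
θ = arcsin(0.3082) = 17.952°.

18°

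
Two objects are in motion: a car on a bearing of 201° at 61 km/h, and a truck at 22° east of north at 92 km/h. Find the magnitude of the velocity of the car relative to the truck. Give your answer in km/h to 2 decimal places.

Taking east as x and north as y: car velocity = (-21.860, -56.948) km/h; truck velocity = (34.464, 85.301) km/h.
Velocity of car relative to truck = (-21.860, -56.948) − (34.464, 85.301) = (-56.324, -142.249) km/h.
Magnitude = |(-56.324, -142.249)| = 152.994 km/h.

152.99 km/h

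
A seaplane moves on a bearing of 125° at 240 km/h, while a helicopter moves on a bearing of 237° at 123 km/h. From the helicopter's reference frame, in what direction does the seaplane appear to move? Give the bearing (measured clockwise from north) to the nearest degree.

103°

Taking east as x and north as y: seaplane velocity = (196.596, -137.658) km/h; helicopter velocity = (-103.156, -66.991) km/h.
Velocity of seaplane relative to helicopter = (196.596, -137.658) − (-103.156, -66.991) = (299.753, -70.668) km/h.
Bearing = atan2(299.75, -70.67) = 103.27° clockwise from north.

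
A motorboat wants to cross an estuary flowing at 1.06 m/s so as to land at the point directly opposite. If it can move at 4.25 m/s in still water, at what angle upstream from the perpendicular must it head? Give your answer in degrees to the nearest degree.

14°

To cancel the current, the upstream component of the motorboat's velocity must equal the flow: 4.25 sin θ = 1.06.
sin θ = 1.06 / 4.25 = 0.2494.
θ = arcsin(0.2494) = 14.443°.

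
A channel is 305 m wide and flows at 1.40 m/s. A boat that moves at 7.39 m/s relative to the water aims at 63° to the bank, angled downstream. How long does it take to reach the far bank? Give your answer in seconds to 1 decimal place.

46.3 s

The component of the boat's velocity perpendicular to the bank is 7.39 × sin 63° = 6.585 m/s.
The current is parallel to the bank, so it does not affect the crossing time.
Time = 305 / 6.585 = 46.321 s.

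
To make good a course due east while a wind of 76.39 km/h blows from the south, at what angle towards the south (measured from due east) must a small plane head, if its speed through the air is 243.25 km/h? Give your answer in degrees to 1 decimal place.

The wind pushes perpendicular to the desired track; the heading must have a component into the wind equal to 76.39 km/h: 243.25 sin θ = 76.39.
sin θ = 0.3140, so θ = 18.303°.

18.3°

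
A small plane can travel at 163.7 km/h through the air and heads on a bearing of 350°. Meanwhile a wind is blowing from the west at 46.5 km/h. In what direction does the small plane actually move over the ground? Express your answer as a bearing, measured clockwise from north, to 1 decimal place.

Taking east as x and north as y: velocity relative to the air = (-28.426, 161.213) km/h; the air relative to ground = (46.500, 0.000) km/h.
Velocity relative to ground = (-28.426, 161.213) + (46.500, 0.000) = (18.074, 161.213) km/h.
Bearing = atan2(18.07, 161.21) = 6.40° clockwise from north.

006.4°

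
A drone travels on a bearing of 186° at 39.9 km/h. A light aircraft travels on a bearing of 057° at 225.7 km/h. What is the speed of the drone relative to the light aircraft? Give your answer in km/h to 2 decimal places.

Taking east as x and north as y: drone velocity = (-4.171, -39.681) km/h; light aircraft velocity = (189.288, 122.925) km/h.
Velocity of drone relative to light aircraft = (-4.171, -39.681) − (189.288, 122.925) = (-193.459, -162.606) km/h.
Magnitude = |(-193.459, -162.606)| = 252.719 km/h.

252.72 km/h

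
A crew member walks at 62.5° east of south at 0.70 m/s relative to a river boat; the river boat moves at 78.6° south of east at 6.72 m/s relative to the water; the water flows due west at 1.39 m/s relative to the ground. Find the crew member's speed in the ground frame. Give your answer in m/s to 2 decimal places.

In east/north components (m/s): crew member relative to river boat = (0.621, -0.323); river boat relative to water = (1.328, -6.587); water relative to ground = (-1.390, 0.000).
Sum = (0.559, -6.911) m/s.
Speed = |(0.559, -6.911)| = 6.933 m/s.

6.93 m/s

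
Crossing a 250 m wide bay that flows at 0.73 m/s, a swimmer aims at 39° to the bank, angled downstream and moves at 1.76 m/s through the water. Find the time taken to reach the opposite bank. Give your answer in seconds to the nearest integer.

The component of the swimmer's velocity perpendicular to the bank is 1.76 × sin 39° = 1.108 m/s.
The flow acts along the bank and has no component across it.
Time = 250 / 1.108 = 225.712 s.

226 s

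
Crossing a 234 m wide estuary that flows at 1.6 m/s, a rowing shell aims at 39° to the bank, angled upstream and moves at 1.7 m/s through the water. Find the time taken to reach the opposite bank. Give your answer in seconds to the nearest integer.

219 s

The component of the rowing shell's velocity perpendicular to the bank is 1.7 × sin 39° = 1.070 m/s.
The flow acts along the bank and has no component across it.
Time = 234 / 1.070 = 218.723 s.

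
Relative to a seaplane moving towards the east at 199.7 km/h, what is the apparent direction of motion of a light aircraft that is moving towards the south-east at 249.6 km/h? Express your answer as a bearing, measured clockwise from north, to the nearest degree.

187°

Taking east as x and north as y: light aircraft velocity = (176.494, -176.494) km/h; seaplane velocity = (199.700, 0.000) km/h.
Velocity of light aircraft relative to seaplane = (176.494, -176.494) − (199.700, 0.000) = (-23.206, -176.494) km/h.
Bearing = atan2(-23.21, -176.49) = 187.49° clockwise from north.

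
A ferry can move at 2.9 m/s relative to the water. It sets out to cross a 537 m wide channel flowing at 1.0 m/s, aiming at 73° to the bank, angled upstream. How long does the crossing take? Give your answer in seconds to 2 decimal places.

The component of the ferry's velocity perpendicular to the bank is 2.9 × sin 73° = 2.773 m/s.
The flow acts along the bank and has no component across it.
Time = 537 / 2.773 = 193.633 s.

193.63 s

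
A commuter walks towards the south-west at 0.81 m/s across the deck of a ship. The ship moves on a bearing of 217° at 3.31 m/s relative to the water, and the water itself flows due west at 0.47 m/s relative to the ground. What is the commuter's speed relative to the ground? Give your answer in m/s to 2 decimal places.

In east/north components (m/s): commuter relative to ship = (-0.573, -0.573); ship relative to water = (-1.992, -2.643); water relative to ground = (-0.470, 0.000).
Sum = (-3.035, -3.216) m/s.
Speed = |(-3.035, -3.216)| = 4.422 m/s.

4.42 m/s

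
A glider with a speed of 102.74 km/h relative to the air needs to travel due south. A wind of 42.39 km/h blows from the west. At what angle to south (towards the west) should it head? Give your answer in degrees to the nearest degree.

The wind pushes perpendicular to the desired track; the heading must have a component into the wind equal to 42.39 km/h: 102.74 sin θ = 42.39.
sin θ = 0.4126, so θ = 24.368°.

24°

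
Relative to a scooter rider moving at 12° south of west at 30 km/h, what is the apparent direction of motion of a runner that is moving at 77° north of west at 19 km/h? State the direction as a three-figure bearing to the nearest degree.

045°

Taking east as x and north as y: runner velocity = (-4.274, 18.513) km/h; scooter rider velocity = (-29.344, -6.237) km/h.
Velocity of runner relative to scooter rider = (-4.274, 18.513) − (-29.344, -6.237) = (25.070, 24.750) km/h.
Bearing = atan2(25.07, 24.75) = 45.37° clockwise from north.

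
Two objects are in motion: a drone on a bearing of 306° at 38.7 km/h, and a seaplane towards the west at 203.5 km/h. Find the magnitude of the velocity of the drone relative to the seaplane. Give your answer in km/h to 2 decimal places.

173.69 km/h

Taking east as x and north as y: drone velocity = (-31.309, 22.747) km/h; seaplane velocity = (-203.500, 0.000) km/h.
Velocity of drone relative to seaplane = (-31.309, 22.747) − (-203.500, 0.000) = (172.191, 22.747) km/h.
Magnitude = |(172.191, 22.747)| = 173.687 km/h.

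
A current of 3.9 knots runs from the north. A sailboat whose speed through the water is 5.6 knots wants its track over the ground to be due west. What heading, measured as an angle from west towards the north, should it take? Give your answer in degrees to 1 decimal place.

The current pushes perpendicular to the desired track; the heading must have a component into the current equal to 3.9 knots: 5.6 sin θ = 3.9.
sin θ = 0.6964, so θ = 44.141°.

44.1°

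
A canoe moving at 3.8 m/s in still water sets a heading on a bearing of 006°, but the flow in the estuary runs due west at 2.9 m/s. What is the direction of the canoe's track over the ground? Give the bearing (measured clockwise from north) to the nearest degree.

326°

Taking east as x and north as y: velocity relative to the water = (0.397, 3.779) m/s; the water relative to ground = (-2.900, 0.000) m/s.
Velocity relative to ground = (0.397, 3.779) + (-2.900, 0.000) = (-2.503, 3.779) m/s.
Bearing = atan2(-2.50, 3.78) = 326.49° clockwise from north.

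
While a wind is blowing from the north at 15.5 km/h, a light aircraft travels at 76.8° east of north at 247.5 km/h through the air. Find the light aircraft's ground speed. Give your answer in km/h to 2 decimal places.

Taking east as x and north as y: velocity relative to the air = (240.961, 56.517) km/h; the air relative to ground = (0.000, -15.500) km/h.
Velocity relative to ground = (240.961, 56.517) + (0.000, -15.500) = (240.961, 41.017) km/h.
Speed = |(240.961, 41.017)| = 244.427 km/h.

244.43 km/h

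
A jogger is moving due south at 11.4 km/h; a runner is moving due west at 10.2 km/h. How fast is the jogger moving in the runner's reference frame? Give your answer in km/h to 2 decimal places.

Taking east as x and north as y: jogger velocity = (0.000, -11.400) km/h; runner velocity = (-10.200, 0.000) km/h.
Velocity of jogger relative to runner = (0.000, -11.400) − (-10.200, 0.000) = (10.200, -11.400) km/h.
Magnitude = |(10.200, -11.400)| = 15.297 km/h.

15.30 km/h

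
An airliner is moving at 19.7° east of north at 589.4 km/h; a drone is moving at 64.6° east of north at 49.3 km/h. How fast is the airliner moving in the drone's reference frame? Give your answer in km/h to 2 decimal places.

Taking east as x and north as y: airliner velocity = (198.684, 554.903) km/h; drone velocity = (44.534, 21.147) km/h.
Velocity of airliner relative to drone = (198.684, 554.903) − (44.534, 21.147) = (154.150, 533.756) km/h.
Magnitude = |(154.150, 533.756)| = 555.570 km/h.

555.57 km/h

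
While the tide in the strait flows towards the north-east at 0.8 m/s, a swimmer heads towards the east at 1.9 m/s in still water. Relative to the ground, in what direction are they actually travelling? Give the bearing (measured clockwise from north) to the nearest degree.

Taking east as x and north as y: velocity relative to the water = (1.900, 0.000) m/s; the water relative to ground = (0.566, 0.566) m/s.
Velocity relative to ground = (1.900, 0.000) + (0.566, 0.566) = (2.466, 0.566) m/s.
Bearing = atan2(2.47, 0.57) = 77.08° clockwise from north.

077°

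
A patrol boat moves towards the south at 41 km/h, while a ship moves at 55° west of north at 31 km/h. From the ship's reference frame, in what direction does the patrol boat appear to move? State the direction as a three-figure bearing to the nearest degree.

Taking east as x and north as y: patrol boat velocity = (0.000, -41.000) km/h; ship velocity = (-25.394, 17.781) km/h.
Velocity of patrol boat relative to ship = (0.000, -41.000) − (-25.394, 17.781) = (25.394, -58.781) km/h.
Bearing = atan2(25.39, -58.78) = 156.64° clockwise from north.

157°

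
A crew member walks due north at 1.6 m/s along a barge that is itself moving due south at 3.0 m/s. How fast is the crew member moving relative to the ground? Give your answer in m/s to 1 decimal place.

Taking east as x and north as y: barge velocity = (0.000, -3.000) m/s; crew member velocity relative to barge = (0.000, 1.600) m/s.
Velocity relative to ground = (0.000, -3.000) + (0.000, 1.600) = (0.000, -1.400) m/s.
Speed = |(0.000, -1.400)| = 1.400 m/s.

1.4 m/s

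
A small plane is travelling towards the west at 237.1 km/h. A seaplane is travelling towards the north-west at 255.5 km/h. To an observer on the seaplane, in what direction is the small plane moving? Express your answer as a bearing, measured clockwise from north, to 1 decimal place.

197.3°

Taking east as x and north as y: small plane velocity = (-237.100, 0.000) km/h; seaplane velocity = (-180.666, 180.666) km/h.
Velocity of small plane relative to seaplane = (-237.100, 0.000) − (-180.666, 180.666) = (-56.434, -180.666) km/h.
Bearing = atan2(-56.43, -180.67) = 197.35° clockwise from north.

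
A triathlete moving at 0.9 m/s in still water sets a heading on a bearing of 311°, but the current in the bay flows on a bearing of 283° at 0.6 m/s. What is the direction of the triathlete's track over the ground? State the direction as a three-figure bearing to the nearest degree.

Taking east as x and north as y: velocity relative to the water = (-0.679, 0.590) m/s; the water relative to ground = (-0.585, 0.135) m/s.
Velocity relative to ground = (-0.679, 0.590) + (-0.585, 0.135) = (-1.264, 0.725) m/s.
Bearing = atan2(-1.26, 0.73) = 299.85° clockwise from north.

300°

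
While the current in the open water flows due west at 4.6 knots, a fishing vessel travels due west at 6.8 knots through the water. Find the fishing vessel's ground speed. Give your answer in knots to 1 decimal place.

11.4 knots

Taking east as x and north as y: velocity relative to the water = (-6.800, 0.000) knots; the water relative to ground = (-4.600, 0.000) knots.
Velocity relative to ground = (-6.800, 0.000) + (-4.600, 0.000) = (-11.400, 0.000) knots.
Speed = |(-11.400, 0.000)| = 11.400 knots.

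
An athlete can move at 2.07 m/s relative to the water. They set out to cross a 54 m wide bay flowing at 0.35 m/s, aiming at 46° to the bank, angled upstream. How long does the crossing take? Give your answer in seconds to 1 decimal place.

36.3 s

The component of the athlete's velocity perpendicular to the bank is 2.07 × sin 46° = 1.489 m/s.
The current is parallel to the bank, so it does not affect the crossing time.
Time = 54 / 1.489 = 36.265 s.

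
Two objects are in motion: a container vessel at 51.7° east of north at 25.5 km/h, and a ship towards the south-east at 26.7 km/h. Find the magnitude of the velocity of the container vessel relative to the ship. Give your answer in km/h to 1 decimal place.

Taking east as x and north as y: container vessel velocity = (20.012, 15.804) km/h; ship velocity = (18.880, -18.880) km/h.
Velocity of container vessel relative to ship = (20.012, 15.804) − (18.880, -18.880) = (1.132, 34.684) km/h.
Magnitude = |(1.132, 34.684)| = 34.703 km/h.

34.7 km/h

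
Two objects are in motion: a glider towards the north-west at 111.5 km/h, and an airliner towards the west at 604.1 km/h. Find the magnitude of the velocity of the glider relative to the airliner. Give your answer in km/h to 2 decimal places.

Taking east as x and north as y: glider velocity = (-78.842, 78.842) km/h; airliner velocity = (-604.100, 0.000) km/h.
Velocity of glider relative to airliner = (-78.842, 78.842) − (-604.100, 0.000) = (525.258, 78.842) km/h.
Magnitude = |(525.258, 78.842)| = 531.142 km/h.

531.14 km/h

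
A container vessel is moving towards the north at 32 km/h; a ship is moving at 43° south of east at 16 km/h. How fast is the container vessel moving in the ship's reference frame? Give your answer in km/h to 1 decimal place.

Taking east as x and north as y: container vessel velocity = (0.000, 32.000) km/h; ship velocity = (11.702, -10.912) km/h.
Velocity of container vessel relative to ship = (0.000, 32.000) − (11.702, -10.912) = (-11.702, 42.912) km/h.
Magnitude = |(-11.702, 42.912)| = 44.479 km/h.

44.5 km/h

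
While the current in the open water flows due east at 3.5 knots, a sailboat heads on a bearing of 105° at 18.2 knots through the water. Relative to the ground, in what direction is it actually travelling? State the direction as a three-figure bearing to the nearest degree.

103°

Taking east as x and north as y: velocity relative to the water = (17.580, -4.711) knots; the water relative to ground = (3.500, 0.000) knots.
Velocity relative to ground = (17.580, -4.711) + (3.500, 0.000) = (21.080, -4.711) knots.
Bearing = atan2(21.08, -4.71) = 102.60° clockwise from north.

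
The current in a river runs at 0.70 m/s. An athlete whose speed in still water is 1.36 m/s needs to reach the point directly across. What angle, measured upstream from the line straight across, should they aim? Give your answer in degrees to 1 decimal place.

To cancel the current, the upstream component of the athlete's velocity must equal the flow: 1.36 sin θ = 0.70.
sin θ = 0.70 / 1.36 = 0.5147.
θ = arcsin(0.5147) = 30.978°.

31.0°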